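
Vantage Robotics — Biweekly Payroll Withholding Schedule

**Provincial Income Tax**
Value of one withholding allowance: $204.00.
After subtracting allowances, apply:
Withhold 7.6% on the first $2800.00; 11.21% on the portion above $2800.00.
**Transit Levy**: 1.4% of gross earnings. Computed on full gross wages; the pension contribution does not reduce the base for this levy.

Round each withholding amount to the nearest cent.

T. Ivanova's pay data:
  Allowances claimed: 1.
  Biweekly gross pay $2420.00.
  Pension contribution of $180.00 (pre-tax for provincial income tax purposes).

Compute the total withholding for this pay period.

Provincial Income Tax: taxable = $2420.00 − $180.00 − 1×$204.00 = $2036.00
  7.6% × $2036.00 = $154.74
Transit Levy: 1.4% × $2420.00 = $33.88
Total: $154.74 + $33.88 = $188.62

$188.62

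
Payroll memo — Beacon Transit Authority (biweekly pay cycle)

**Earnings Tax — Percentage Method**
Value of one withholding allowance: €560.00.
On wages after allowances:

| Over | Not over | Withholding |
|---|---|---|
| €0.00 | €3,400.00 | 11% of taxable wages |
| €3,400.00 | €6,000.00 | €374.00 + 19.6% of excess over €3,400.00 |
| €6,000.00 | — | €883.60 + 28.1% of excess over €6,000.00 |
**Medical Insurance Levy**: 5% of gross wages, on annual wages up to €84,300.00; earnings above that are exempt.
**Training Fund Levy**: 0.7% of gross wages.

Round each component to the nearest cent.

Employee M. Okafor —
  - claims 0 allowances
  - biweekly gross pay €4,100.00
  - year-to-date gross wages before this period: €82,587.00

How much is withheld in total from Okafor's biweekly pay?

€625.55

Earnings Tax: taxable = €4,100.00
  €374.00 + 19.6% × (€4,100.00 − €3,400.00) = €374.00 + 19.6% × €700.00 = €511.20
Medical Insurance Levy: cap €84,300.00 − YTD €82,587.00 = €1,713.00 subject; 5% × €1,713.00 = €85.65
Training Fund Levy: 0.7% × €4,100.00 = €28.70
Total: €511.20 + €85.65 + €28.70 = €625.55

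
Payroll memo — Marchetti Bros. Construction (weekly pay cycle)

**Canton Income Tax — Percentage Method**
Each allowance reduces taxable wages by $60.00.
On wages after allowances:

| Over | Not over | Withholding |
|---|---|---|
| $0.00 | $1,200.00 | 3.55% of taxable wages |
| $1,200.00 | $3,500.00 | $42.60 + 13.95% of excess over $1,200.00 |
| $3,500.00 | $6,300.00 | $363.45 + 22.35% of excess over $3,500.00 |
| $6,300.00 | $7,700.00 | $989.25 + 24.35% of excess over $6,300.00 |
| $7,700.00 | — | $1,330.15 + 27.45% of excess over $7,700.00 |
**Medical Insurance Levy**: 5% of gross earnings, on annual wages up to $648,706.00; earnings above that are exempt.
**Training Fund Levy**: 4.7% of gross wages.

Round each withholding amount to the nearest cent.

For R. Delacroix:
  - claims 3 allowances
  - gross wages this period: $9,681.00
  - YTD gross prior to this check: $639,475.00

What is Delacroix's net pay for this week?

$6,939.92

Canton Income Tax: taxable = $9,681.00 − 3×$60.00 = $9,501.00
  $1,330.15 + 27.45% × ($9,501.00 − $7,700.00) = $1,330.15 + 27.45% × $1,801.00 = $1,824.52
Medical Insurance Levy: cap $648,706.00 − YTD $639,475.00 = $9,231.00 subject; 5% × $9,231.00 = $461.55
Training Fund Levy: 4.7% × $9,681.00 = $455.01
Total withheld: $1,824.52 + $461.55 + $455.01 = $2,741.08
Net pay: $9,681.00 − $2,741.08 = $6,939.92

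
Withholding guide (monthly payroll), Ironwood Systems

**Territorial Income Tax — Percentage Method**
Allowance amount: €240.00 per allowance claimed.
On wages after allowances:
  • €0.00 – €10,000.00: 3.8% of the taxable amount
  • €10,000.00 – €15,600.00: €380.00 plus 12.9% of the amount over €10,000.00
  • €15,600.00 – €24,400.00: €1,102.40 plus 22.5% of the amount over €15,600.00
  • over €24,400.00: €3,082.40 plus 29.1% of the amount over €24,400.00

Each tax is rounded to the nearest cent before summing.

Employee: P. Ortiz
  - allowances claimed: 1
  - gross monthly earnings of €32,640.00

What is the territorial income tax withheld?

€5,410.40

Territorial Income Tax: taxable = €32,640.00 − 1×€240.00 = €32,400.00
  €3,082.40 + 29.1% × (€32,400.00 − €24,400.00) = €3,082.40 + 29.1% × €8,000.00 = €5,410.40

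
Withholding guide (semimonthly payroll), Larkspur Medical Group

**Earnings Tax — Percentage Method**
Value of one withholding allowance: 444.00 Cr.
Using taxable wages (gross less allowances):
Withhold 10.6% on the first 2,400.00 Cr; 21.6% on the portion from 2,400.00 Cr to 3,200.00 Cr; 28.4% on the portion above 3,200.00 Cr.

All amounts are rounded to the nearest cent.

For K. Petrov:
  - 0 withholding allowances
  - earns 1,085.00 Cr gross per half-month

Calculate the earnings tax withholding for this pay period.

115.01 Cr

Earnings Tax: taxable = 1,085.00 Cr
  10.6% × 1,085.00 Cr = 115.01 Cr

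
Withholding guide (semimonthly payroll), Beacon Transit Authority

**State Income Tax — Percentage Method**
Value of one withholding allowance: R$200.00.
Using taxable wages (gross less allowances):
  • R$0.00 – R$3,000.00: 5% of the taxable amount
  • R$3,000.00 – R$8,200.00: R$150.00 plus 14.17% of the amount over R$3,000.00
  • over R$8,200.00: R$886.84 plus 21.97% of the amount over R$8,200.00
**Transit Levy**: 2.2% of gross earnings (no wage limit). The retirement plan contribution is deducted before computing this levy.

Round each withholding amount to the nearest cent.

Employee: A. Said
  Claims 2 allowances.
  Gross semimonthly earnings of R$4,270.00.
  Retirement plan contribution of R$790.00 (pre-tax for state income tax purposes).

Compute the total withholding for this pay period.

R$237.90

State Income Tax: taxable = R$4,270.00 − R$790.00 − 2×R$200.00 = R$3,080.00
  R$150.00 + 14.17% × (R$3,080.00 − R$3,000.00) = R$150.00 + 14.17% × R$80.00 = R$161.34
Transit Levy: 2.2% × R$3,480.00 = R$76.56
Total: R$161.34 + R$76.56 = R$237.90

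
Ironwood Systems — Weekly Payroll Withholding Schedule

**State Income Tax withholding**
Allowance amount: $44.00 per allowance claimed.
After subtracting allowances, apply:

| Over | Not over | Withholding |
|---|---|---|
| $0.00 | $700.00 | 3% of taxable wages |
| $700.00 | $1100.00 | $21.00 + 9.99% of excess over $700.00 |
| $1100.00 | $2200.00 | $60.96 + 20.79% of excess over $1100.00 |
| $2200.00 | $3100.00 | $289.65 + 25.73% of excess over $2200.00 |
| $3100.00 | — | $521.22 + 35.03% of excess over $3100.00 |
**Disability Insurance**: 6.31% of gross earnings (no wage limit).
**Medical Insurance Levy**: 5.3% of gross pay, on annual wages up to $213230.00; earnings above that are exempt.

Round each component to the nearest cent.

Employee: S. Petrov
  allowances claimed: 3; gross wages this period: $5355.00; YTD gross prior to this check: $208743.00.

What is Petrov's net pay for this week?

State Income Tax: taxable = $5355.00 − 3×$44.00 = $5223.00
  $521.22 + 35.03% × ($5223.00 − $3100.00) = $521.22 + 35.03% × $2123.00 = $1264.91
Disability Insurance: 6.31% × $5355.00 = $337.90
Medical Insurance Levy: cap $213230.00 − YTD $208743.00 = $4487.00 subject; 5.3% × $4487.00 = $237.81
Total withheld: $1264.91 + $337.90 + $237.81 = $1840.62
Net pay: $5355.00 − $1840.62 = $3514.38

$3514.38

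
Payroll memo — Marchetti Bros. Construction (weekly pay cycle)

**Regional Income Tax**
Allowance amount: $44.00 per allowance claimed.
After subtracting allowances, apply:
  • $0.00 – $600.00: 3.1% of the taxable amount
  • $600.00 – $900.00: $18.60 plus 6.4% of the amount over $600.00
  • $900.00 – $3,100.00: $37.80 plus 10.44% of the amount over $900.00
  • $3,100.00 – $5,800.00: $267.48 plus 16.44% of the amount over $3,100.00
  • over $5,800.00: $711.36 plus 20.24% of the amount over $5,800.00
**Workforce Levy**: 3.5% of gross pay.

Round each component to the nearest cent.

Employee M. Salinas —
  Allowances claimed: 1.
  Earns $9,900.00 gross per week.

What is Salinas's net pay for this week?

$8,021.21

Regional Income Tax: taxable = $9,900.00 − 1×$44.00 = $9,856.00
  $711.36 + 20.24% × ($9,856.00 − $5,800.00) = $711.36 + 20.24% × $4,056.00 = $1,532.29
Workforce Levy: 3.5% × $9,900.00 = $346.50
Total withheld: $1,532.29 + $346.50 = $1,878.79
Net pay: $9,900.00 − $1,878.79 = $8,021.21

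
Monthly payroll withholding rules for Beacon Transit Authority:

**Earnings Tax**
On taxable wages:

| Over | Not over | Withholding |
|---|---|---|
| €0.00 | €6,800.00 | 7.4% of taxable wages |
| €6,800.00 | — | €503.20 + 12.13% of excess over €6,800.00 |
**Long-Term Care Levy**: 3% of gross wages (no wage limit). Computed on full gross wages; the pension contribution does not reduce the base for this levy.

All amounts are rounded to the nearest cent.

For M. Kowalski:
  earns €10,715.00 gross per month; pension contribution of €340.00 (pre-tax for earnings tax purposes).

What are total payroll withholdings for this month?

Earnings Tax: taxable = €10,715.00 − €340.00 = €10,375.00
  €503.20 + 12.13% × (€10,375.00 − €6,800.00) = €503.20 + 12.13% × €3,575.00 = €936.85
Long-Term Care Levy: 3% × €10,715.00 = €321.45
Total: €936.85 + €321.45 = €1,258.30

€1,258.30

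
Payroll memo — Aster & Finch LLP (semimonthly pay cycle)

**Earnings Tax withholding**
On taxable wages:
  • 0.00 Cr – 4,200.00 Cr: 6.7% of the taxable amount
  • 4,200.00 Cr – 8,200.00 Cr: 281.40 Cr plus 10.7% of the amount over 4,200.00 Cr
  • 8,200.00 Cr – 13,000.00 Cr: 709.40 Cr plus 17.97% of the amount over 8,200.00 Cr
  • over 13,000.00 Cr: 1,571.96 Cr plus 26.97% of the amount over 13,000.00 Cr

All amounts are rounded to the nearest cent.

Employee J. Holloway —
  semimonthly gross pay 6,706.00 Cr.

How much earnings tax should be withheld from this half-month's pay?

549.54 Cr

Earnings Tax: taxable = 6,706.00 Cr
  281.40 Cr + 10.7% × (6,706.00 Cr − 4,200.00 Cr) = 281.40 Cr + 10.7% × 2,506.00 Cr = 549.54 Cr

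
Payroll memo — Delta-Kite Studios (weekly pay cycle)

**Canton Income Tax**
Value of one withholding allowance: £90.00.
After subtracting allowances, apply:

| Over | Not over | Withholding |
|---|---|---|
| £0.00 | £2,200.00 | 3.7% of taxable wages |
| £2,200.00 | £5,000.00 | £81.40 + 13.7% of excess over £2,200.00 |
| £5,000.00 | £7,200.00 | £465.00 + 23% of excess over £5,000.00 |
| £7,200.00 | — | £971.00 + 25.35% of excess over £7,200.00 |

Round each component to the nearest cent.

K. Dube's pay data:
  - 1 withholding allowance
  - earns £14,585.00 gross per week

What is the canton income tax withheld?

Canton Income Tax: taxable = £14,585.00 − 1×£90.00 = £14,495.00
  £971.00 + 25.35% × (£14,495.00 − £7,200.00) = £971.00 + 25.35% × £7,295.00 = £2,820.28

£2,820.28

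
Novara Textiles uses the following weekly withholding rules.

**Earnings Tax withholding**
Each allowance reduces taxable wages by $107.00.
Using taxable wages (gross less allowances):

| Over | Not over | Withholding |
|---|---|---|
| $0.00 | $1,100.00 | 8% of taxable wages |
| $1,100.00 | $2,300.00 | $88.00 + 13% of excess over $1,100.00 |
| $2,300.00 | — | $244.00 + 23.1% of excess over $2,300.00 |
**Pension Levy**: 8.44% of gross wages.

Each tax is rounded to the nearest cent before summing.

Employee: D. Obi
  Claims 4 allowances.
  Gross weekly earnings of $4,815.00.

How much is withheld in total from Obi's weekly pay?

Earnings Tax: taxable = $4,815.00 − 4×$107.00 = $4,387.00
  $244.00 + 23.1% × ($4,387.00 − $2,300.00) = $244.00 + 23.1% × $2,087.00 = $726.10
Pension Levy: 8.44% × $4,815.00 = $406.39
Total: $726.10 + $406.39 = $1,132.49

$1,132.49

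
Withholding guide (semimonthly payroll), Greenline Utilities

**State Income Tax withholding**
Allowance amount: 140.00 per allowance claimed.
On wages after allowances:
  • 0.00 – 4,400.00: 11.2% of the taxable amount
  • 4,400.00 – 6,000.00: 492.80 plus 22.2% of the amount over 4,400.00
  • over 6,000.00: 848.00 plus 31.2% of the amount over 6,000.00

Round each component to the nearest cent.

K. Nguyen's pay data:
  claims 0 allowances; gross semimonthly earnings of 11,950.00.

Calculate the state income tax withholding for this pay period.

2,704.40

State Income Tax: taxable = 11,950.00
  848.00 + 31.2% × (11,950.00 − 6,000.00) = 848.00 + 31.2% × 5,950.00 = 2,704.40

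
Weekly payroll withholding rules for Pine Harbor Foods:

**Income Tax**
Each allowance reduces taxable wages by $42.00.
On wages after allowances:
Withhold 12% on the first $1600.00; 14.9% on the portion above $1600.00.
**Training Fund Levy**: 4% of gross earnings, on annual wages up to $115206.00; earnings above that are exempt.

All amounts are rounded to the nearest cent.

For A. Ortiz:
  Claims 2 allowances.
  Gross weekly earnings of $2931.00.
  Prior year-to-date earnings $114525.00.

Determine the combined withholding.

Income Tax: taxable = $2931.00 − 2×$42.00 = $2847.00
  $192.00 + 14.9% × ($2847.00 − $1600.00) = $192.00 + 14.9% × $1247.00 = $377.80
Training Fund Levy: cap $115206.00 − YTD $114525.00 = $681.00 subject; 4% × $681.00 = $27.24
Total: $377.80 + $27.24 = $405.04

$405.04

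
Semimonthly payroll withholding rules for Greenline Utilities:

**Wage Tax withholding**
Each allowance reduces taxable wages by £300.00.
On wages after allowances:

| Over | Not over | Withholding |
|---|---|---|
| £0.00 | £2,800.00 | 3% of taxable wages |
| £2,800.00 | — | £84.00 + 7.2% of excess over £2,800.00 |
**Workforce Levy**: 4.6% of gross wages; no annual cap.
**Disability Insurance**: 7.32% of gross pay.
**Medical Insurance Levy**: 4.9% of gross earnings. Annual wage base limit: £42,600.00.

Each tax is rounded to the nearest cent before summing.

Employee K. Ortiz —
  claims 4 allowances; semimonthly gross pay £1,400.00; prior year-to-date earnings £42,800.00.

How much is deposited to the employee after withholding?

Wage Tax: taxable = £1,400.00 − 4×£300.00 = £200.00
  3% × £200.00 = £6.00
Workforce Levy: 4.6% × £1,400.00 = £64.40
Disability Insurance: 7.32% × £1,400.00 = £102.48
Medical Insurance Levy: YTD £42,800.00 ≥ cap £42,600.00 → £0.00
Total withheld: £6.00 + £64.40 + £102.48 + £0.00 = £172.88
Net pay: £1,400.00 − £172.88 = £1,227.12

£1,227.12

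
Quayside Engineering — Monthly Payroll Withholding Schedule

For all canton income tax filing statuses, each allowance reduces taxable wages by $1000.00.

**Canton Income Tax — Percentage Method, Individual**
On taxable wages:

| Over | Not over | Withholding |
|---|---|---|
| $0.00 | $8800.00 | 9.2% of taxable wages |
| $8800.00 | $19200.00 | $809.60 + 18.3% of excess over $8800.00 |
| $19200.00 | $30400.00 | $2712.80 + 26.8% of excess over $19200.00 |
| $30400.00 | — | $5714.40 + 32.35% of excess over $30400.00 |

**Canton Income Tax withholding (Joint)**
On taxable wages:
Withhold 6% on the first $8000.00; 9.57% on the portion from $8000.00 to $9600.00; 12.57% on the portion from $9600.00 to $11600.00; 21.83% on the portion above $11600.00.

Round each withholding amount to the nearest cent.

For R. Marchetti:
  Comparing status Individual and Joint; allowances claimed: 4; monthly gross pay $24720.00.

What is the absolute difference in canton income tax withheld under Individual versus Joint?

$244.74

Canton Income Tax (Individual): taxable = $24720.00 − 4×$1000.00 = $20720.00
  $2712.80 + 26.8% × ($20720.00 − $19200.00) = $2712.80 + 26.8% × $1520.00 = $3120.16
Canton Income Tax (Joint): taxable = $24720.00 − 4×$1000.00 = $20720.00
  $884.52 + 21.83% × ($20720.00 − $11600.00) = $884.52 + 21.83% × $9120.00 = $2875.42
Difference: |$3120.16 − $2875.42| = $244.74 (higher under Individual)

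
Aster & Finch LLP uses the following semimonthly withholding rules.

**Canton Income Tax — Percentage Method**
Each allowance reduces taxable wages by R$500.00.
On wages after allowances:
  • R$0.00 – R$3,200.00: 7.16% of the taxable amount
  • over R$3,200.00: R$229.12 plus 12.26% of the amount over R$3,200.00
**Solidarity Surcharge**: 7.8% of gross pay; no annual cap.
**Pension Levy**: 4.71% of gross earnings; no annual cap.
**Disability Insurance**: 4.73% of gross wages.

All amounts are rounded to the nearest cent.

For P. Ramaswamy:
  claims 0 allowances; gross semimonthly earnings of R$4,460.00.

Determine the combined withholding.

Canton Income Tax: taxable = R$4,460.00
  R$229.12 + 12.26% × (R$4,460.00 − R$3,200.00) = R$229.12 + 12.26% × R$1,260.00 = R$383.60
Solidarity Surcharge: 7.8% × R$4,460.00 = R$347.88
Pension Levy: 4.71% × R$4,460.00 = R$210.07
Disability Insurance: 4.73% × R$4,460.00 = R$210.96
Total: R$383.60 + R$347.88 + R$210.07 + R$210.96 = R$1,152.51

R$1,152.51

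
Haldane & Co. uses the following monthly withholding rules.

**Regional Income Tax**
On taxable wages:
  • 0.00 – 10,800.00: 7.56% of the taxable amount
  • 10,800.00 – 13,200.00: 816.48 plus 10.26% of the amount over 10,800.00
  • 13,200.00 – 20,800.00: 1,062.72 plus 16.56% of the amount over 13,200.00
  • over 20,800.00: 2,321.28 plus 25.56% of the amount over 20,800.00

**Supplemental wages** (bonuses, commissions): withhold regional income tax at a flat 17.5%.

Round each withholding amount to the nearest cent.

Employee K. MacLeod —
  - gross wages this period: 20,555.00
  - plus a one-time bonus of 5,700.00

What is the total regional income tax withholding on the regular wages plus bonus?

Regional Income Tax: taxable = 20,555.00
  1,062.72 + 16.56% × (20,555.00 − 13,200.00) = 1,062.72 + 16.56% × 7,355.00 = 2,280.71
Supplemental (17.5% flat on bonus): 17.5% × 5,700.00 = 997.50
Total regional income tax: 2,280.71 + 997.50 = 3,278.21

3,278.21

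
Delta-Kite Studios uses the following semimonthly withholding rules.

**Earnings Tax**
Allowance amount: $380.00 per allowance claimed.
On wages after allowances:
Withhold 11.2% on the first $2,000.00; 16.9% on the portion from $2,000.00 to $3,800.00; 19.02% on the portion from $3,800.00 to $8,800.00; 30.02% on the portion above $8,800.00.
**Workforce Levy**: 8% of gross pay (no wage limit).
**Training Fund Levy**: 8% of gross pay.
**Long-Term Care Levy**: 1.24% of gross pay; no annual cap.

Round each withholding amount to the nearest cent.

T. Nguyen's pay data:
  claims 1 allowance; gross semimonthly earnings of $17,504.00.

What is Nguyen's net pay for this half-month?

Earnings Tax: taxable = $17,504.00 − 1×$380.00 = $17,124.00
  $1,479.20 + 30.02% × ($17,124.00 − $8,800.00) = $1,479.20 + 30.02% × $8,324.00 = $3,978.06
Workforce Levy: 8% × $17,504.00 = $1,400.32
Training Fund Levy: 8% × $17,504.00 = $1,400.32
Long-Term Care Levy: 1.24% × $17,504.00 = $217.05
Total withheld: $3,978.06 + $1,400.32 + $1,400.32 + $217.05 = $6,995.75
Net pay: $17,504.00 − $6,995.75 = $10,508.25

$10,508.25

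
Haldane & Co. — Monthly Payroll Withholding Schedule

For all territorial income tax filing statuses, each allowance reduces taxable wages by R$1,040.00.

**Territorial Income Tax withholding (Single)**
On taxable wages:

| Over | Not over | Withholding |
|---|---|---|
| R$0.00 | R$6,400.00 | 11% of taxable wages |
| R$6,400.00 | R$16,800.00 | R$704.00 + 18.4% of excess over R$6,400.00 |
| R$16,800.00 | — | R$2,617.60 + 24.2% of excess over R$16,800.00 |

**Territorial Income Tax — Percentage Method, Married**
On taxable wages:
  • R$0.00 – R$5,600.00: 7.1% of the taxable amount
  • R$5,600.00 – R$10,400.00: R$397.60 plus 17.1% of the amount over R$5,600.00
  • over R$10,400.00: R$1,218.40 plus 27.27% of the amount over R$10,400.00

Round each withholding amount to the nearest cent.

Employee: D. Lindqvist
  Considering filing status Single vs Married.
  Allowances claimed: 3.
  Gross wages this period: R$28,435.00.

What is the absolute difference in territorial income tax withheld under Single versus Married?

R$607.49

Territorial Income Tax (Single): taxable = R$28,435.00 − 3×R$1,040.00 = R$25,315.00
  R$2,617.60 + 24.2% × (R$25,315.00 − R$16,800.00) = R$2,617.60 + 24.2% × R$8,515.00 = R$4,678.23
Territorial Income Tax (Married): taxable = R$28,435.00 − 3×R$1,040.00 = R$25,315.00
  R$1,218.40 + 27.27% × (R$25,315.00 − R$10,400.00) = R$1,218.40 + 27.27% × R$14,915.00 = R$5,285.72
Difference: |R$4,678.23 − R$5,285.72| = R$607.49 (higher under Married)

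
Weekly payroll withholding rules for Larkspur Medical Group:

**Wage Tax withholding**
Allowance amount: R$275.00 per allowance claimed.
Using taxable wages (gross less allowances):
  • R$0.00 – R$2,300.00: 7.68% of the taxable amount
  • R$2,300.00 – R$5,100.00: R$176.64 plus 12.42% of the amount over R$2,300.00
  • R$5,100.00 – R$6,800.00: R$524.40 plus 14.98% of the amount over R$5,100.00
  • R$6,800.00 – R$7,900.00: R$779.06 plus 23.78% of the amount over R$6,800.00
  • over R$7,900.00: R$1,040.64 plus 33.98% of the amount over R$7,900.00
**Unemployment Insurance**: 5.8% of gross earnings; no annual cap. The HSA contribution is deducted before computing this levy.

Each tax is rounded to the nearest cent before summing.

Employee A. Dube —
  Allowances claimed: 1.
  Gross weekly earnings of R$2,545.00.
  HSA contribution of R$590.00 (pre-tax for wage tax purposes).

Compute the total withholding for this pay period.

Wage Tax: taxable = R$2,545.00 − R$590.00 − 1×R$275.00 = R$1,680.00
  7.68% × R$1,680.00 = R$129.02
Unemployment Insurance: 5.8% × R$1,955.00 = R$113.39
Total: R$129.02 + R$113.39 = R$242.41

R$242.41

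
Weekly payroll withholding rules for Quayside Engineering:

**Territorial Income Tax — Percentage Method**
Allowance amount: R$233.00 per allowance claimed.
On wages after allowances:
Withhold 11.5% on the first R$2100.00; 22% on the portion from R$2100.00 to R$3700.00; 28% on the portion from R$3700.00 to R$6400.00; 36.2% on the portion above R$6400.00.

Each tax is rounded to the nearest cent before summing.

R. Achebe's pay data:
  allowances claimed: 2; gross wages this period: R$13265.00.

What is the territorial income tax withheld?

Territorial Income Tax: taxable = R$13265.00 − 2×R$233.00 = R$12799.00
  R$1349.50 + 36.2% × (R$12799.00 − R$6400.00) = R$1349.50 + 36.2% × R$6399.00 = R$3665.94

R$3665.94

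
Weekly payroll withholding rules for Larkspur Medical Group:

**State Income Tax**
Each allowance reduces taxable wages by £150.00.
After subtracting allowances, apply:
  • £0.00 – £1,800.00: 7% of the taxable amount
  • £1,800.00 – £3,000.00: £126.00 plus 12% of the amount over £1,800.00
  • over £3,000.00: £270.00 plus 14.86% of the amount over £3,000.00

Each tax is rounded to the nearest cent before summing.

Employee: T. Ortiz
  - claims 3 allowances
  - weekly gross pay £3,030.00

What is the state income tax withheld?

State Income Tax: taxable = £3,030.00 − 3×£150.00 = £2,580.00
  £126.00 + 12% × (£2,580.00 − £1,800.00) = £126.00 + 12% × £780.00 = £219.60

£219.60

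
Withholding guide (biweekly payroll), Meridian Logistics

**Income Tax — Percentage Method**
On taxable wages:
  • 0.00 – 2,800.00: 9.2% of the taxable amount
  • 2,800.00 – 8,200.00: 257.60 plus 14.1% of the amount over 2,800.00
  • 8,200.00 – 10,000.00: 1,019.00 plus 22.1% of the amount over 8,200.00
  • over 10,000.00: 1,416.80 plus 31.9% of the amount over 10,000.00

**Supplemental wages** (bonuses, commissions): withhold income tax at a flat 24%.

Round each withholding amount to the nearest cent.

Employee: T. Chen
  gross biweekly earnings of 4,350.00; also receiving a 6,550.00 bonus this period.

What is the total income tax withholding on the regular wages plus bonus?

Income Tax: taxable = 4,350.00
  257.60 + 14.1% × (4,350.00 − 2,800.00) = 257.60 + 14.1% × 1,550.00 = 476.15
Supplemental (24% flat on bonus): 24% × 6,550.00 = 1,572.00
Total income tax: 476.15 + 1,572.00 = 2,048.15

2,048.15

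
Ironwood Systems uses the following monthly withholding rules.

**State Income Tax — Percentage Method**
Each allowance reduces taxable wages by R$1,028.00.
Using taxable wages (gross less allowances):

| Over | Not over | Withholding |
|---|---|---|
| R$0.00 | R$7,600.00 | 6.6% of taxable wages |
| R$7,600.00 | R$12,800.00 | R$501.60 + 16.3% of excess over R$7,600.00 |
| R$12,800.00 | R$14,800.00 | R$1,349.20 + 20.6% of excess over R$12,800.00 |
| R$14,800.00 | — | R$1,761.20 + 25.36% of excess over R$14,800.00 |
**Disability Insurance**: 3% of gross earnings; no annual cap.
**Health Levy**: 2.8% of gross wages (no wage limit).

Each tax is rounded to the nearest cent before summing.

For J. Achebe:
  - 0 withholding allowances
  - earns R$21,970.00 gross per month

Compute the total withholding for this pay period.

R$4,853.77

State Income Tax: taxable = R$21,970.00
  R$1,761.20 + 25.36% × (R$21,970.00 − R$14,800.00) = R$1,761.20 + 25.36% × R$7,170.00 = R$3,579.51
Disability Insurance: 3% × R$21,970.00 = R$659.10
Health Levy: 2.8% × R$21,970.00 = R$615.16
Total: R$3,579.51 + R$659.10 + R$615.16 = R$4,853.77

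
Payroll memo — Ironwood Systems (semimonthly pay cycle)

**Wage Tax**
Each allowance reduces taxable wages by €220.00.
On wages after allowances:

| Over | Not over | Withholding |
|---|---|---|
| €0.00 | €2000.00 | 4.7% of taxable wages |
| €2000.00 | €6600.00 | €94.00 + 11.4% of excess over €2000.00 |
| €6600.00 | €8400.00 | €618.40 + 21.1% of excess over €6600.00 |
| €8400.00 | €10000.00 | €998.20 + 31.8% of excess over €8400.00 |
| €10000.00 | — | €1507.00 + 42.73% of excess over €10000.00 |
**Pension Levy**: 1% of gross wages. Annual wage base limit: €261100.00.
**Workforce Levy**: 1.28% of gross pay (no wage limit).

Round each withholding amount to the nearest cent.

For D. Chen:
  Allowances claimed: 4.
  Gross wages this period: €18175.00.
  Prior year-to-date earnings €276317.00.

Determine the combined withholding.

Wage Tax: taxable = €18175.00 − 4×€220.00 = €17295.00
  €1507.00 + 42.73% × (€17295.00 − €10000.00) = €1507.00 + 42.73% × €7295.00 = €4624.15
Pension Levy: YTD €276317.00 ≥ cap €261100.00 → €0.00
Workforce Levy: 1.28% × €18175.00 = €232.64
Total: €4624.15 + €0.00 + €232.64 = €4856.79

€4856.79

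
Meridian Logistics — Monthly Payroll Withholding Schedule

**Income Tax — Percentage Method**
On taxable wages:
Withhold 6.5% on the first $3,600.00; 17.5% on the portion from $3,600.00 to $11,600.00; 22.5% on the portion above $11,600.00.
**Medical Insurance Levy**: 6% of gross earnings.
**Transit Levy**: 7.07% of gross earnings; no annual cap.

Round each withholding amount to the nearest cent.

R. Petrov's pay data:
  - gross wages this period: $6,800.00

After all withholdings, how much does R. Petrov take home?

$5,117.24

Income Tax: taxable = $6,800.00
  $234.00 + 17.5% × ($6,800.00 − $3,600.00) = $234.00 + 17.5% × $3,200.00 = $794.00
Medical Insurance Levy: 6% × $6,800.00 = $408.00
Transit Levy: 7.07% × $6,800.00 = $480.76
Total withheld: $794.00 + $408.00 + $480.76 = $1,682.76
Net pay: $6,800.00 − $1,682.76 = $5,117.24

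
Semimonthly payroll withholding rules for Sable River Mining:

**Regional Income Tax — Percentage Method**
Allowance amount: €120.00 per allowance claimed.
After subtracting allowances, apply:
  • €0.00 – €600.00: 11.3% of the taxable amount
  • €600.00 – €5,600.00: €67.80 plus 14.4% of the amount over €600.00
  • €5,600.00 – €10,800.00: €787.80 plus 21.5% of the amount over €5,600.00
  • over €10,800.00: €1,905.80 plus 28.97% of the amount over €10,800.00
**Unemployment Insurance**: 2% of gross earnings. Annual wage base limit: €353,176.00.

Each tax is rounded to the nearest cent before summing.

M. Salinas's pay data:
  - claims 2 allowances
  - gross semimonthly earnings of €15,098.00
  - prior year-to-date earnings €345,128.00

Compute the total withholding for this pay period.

€3,242.36

Regional Income Tax: taxable = €15,098.00 − 2×€120.00 = €14,858.00
  €1,905.80 + 28.97% × (€14,858.00 − €10,800.00) = €1,905.80 + 28.97% × €4,058.00 = €3,081.40
Unemployment Insurance: cap €353,176.00 − YTD €345,128.00 = €8,048.00 subject; 2% × €8,048.00 = €160.96
Total: €3,081.40 + €160.96 = €3,242.36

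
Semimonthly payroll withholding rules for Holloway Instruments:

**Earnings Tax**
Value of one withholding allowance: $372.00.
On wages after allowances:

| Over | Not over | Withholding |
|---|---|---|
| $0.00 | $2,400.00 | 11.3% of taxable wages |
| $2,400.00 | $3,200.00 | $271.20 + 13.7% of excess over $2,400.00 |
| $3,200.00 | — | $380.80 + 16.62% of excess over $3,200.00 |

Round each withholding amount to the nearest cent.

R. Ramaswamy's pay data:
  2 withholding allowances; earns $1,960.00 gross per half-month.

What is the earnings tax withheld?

Earnings Tax: taxable = $1,960.00 − 2×$372.00 = $1,216.00
  11.3% × $1,216.00 = $137.41

$137.41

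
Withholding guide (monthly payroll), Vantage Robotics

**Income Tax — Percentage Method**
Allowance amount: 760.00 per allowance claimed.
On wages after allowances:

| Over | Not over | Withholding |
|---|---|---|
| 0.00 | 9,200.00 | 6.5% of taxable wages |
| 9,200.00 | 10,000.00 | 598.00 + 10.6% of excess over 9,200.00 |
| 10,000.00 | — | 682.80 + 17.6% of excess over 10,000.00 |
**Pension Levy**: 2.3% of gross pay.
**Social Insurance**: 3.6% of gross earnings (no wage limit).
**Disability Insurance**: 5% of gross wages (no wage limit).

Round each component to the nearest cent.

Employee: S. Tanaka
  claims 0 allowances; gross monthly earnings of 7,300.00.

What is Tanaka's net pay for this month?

6,029.80

Income Tax: taxable = 7,300.00
  6.5% × 7,300.00 = 474.50
Pension Levy: 2.3% × 7,300.00 = 167.90
Social Insurance: 3.6% × 7,300.00 = 262.80
Disability Insurance: 5% × 7,300.00 = 365.00
Total withheld: 474.50 + 167.90 + 262.80 + 365.00 = 1,270.20
Net pay: 7,300.00 − 1,270.20 = 6,029.80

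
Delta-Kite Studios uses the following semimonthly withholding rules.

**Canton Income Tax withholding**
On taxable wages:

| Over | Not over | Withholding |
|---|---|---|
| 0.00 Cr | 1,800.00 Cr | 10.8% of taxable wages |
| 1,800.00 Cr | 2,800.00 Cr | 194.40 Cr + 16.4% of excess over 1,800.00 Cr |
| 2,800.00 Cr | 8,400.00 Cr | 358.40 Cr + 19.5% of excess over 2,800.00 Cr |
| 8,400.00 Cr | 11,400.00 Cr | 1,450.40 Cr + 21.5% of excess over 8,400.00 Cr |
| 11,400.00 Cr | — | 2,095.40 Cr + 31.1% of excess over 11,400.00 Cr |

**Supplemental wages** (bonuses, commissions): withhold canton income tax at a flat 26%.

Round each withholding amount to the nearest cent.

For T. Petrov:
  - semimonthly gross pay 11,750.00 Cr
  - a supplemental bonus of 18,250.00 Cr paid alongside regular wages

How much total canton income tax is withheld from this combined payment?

6,949.25 Cr

Canton Income Tax: taxable = 11,750.00 Cr
  2,095.40 Cr + 31.1% × (11,750.00 Cr − 11,400.00 Cr) = 2,095.40 Cr + 31.1% × 350.00 Cr = 2,204.25 Cr
Supplemental (26% flat on bonus): 26% × 18,250.00 Cr = 4,745.00 Cr
Total canton income tax: 2,204.25 Cr + 4,745.00 Cr = 6,949.25 Cr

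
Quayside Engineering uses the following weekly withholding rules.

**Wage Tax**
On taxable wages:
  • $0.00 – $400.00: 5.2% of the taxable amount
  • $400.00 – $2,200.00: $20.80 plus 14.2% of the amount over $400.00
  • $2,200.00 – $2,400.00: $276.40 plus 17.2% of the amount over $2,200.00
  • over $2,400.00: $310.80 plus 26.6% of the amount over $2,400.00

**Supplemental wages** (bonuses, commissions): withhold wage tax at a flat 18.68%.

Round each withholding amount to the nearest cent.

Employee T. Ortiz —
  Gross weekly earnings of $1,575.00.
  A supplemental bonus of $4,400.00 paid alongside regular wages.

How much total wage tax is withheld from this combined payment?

$1,009.57

Wage Tax: taxable = $1,575.00
  $20.80 + 14.2% × ($1,575.00 − $400.00) = $20.80 + 14.2% × $1,175.00 = $187.65
Supplemental (18.68% flat on bonus): 18.68% × $4,400.00 = $821.92
Total wage tax: $187.65 + $821.92 = $1,009.57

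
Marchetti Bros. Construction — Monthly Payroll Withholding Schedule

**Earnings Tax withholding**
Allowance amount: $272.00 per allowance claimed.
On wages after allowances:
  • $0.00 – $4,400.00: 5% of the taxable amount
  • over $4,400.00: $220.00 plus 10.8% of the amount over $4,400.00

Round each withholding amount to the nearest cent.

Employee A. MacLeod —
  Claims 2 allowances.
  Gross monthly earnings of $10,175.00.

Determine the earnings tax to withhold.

$784.95

Earnings Tax: taxable = $10,175.00 − 2×$272.00 = $9,631.00
  $220.00 + 10.8% × ($9,631.00 − $4,400.00) = $220.00 + 10.8% × $5,231.00 = $784.95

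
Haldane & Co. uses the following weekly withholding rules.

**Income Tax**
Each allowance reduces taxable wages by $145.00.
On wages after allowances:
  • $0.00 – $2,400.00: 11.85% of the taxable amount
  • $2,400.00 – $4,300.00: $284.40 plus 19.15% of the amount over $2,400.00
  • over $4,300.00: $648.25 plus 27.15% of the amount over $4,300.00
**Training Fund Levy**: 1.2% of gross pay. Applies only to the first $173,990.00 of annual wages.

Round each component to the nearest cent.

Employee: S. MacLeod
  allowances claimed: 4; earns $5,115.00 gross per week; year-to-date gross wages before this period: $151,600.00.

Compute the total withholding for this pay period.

$773.43

Income Tax: taxable = $5,115.00 − 4×$145.00 = $4,535.00
  $648.25 + 27.15% × ($4,535.00 − $4,300.00) = $648.25 + 27.15% × $235.00 = $712.05
Training Fund Levy: 1.2% × $5,115.00 = $61.38
Total: $712.05 + $61.38 = $773.43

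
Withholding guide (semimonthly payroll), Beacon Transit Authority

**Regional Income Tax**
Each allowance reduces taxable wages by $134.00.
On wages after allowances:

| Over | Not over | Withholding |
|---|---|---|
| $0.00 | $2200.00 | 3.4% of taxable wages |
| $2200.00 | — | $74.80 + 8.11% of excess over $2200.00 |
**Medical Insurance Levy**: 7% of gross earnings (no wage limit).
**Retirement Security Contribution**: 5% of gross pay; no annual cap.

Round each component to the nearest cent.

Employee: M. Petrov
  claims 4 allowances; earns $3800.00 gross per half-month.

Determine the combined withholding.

$617.09

Regional Income Tax: taxable = $3800.00 − 4×$134.00 = $3264.00
  $74.80 + 8.11% × ($3264.00 − $2200.00) = $74.80 + 8.11% × $1064.00 = $161.09
Medical Insurance Levy: 7% × $3800.00 = $266.00
Retirement Security Contribution: 5% × $3800.00 = $190.00
Total: $161.09 + $266.00 + $190.00 = $617.09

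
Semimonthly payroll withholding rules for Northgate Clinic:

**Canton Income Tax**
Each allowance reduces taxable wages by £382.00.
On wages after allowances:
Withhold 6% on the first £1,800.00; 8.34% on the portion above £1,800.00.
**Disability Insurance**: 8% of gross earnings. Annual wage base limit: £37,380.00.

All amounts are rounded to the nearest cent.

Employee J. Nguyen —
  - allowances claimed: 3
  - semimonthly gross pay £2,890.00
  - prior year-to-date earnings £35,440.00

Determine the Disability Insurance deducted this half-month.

Disability Insurance: cap £37,380.00 − YTD £35,440.00 = £1,940.00 subject; 8% × £1,940.00 = £155.20

£155.20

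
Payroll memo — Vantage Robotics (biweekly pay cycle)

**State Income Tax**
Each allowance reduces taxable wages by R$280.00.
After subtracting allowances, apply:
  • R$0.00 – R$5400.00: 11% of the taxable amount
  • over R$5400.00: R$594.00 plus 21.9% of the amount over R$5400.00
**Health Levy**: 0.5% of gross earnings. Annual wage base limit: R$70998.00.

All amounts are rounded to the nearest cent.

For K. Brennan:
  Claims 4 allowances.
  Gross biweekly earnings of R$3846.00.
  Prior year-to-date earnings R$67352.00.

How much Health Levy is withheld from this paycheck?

R$18.23

Health Levy: cap R$70998.00 − YTD R$67352.00 = R$3646.00 subject; 0.5% × R$3646.00 = R$18.23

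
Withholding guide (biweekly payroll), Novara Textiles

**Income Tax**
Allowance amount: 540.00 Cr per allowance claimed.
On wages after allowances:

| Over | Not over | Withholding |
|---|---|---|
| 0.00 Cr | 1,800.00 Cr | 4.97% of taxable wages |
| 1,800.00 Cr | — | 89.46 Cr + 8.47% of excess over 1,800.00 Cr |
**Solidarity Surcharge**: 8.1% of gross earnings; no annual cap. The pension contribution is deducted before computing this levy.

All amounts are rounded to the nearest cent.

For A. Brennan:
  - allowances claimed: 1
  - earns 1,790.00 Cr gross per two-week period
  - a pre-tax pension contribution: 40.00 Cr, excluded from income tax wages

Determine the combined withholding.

Income Tax: taxable = 1,790.00 Cr − 40.00 Cr − 1×540.00 Cr = 1,210.00 Cr
  4.97% × 1,210.00 Cr = 60.14 Cr
Solidarity Surcharge: 8.1% × 1,750.00 Cr = 141.75 Cr
Total: 60.14 Cr + 141.75 Cr = 201.89 Cr

201.89 Cr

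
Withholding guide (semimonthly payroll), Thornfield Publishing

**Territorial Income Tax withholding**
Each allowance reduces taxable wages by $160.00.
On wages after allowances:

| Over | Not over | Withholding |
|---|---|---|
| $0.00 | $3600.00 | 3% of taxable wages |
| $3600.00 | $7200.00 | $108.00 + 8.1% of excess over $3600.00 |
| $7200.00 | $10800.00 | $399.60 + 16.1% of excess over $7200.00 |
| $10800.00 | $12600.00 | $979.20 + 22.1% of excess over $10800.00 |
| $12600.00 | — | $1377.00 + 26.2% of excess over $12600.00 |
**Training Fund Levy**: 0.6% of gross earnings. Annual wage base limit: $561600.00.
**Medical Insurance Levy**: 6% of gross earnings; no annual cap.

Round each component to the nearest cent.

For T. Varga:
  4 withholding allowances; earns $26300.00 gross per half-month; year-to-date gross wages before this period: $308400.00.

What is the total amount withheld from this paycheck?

$6534.52

Territorial Income Tax: taxable = $26300.00 − 4×$160.00 = $25660.00
  $1377.00 + 26.2% × ($25660.00 − $12600.00) = $1377.00 + 26.2% × $13060.00 = $4798.72
Training Fund Levy: 0.6% × $26300.00 = $157.80
Medical Insurance Levy: 6% × $26300.00 = $1578.00
Total: $4798.72 + $157.80 + $1578.00 = $6534.52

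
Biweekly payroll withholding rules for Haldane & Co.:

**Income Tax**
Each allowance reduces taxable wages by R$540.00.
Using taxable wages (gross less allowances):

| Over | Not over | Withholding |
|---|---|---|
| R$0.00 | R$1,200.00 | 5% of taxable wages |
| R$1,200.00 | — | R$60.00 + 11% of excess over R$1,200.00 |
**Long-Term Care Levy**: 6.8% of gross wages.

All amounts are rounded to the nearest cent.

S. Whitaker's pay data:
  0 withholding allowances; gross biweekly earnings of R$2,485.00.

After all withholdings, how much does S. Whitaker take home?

R$2,114.67

Income Tax: taxable = R$2,485.00
  R$60.00 + 11% × (R$2,485.00 − R$1,200.00) = R$60.00 + 11% × R$1,285.00 = R$201.35
Long-Term Care Levy: 6.8% × R$2,485.00 = R$168.98
Total withheld: R$201.35 + R$168.98 = R$370.33
Net pay: R$2,485.00 − R$370.33 = R$2,114.67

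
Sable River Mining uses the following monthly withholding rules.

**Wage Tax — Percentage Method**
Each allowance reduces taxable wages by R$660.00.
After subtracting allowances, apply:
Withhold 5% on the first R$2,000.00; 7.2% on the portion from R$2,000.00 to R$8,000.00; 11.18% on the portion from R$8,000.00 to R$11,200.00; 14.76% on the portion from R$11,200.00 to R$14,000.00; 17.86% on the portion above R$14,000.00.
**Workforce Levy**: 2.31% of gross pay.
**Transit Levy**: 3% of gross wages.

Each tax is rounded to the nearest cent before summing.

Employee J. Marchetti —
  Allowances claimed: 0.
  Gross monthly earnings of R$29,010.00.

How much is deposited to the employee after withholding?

Wage Tax: taxable = R$29,010.00
  R$1,303.04 + 17.86% × (R$29,010.00 − R$14,000.00) = R$1,303.04 + 17.86% × R$15,010.00 = R$3,983.83
Workforce Levy: 2.31% × R$29,010.00 = R$670.13
Transit Levy: 3% × R$29,010.00 = R$870.30
Total withheld: R$3,983.83 + R$670.13 + R$870.30 = R$5,524.26
Net pay: R$29,010.00 − R$5,524.26 = R$23,485.74

R$23,485.74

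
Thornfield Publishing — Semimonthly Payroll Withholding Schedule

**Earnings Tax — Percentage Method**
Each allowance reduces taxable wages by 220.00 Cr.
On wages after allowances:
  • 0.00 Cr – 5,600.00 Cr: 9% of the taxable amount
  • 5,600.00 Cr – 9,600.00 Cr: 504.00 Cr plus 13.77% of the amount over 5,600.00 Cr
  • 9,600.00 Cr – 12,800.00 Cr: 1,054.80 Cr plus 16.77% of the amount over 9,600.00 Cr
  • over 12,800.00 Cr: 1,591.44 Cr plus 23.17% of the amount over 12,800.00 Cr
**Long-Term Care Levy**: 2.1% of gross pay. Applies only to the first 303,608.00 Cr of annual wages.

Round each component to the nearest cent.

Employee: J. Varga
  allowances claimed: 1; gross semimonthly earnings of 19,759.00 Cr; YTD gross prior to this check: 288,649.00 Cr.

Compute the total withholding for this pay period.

Earnings Tax: taxable = 19,759.00 Cr − 1×220.00 Cr = 19,539.00 Cr
  1,591.44 Cr + 23.17% × (19,539.00 Cr − 12,800.00 Cr) = 1,591.44 Cr + 23.17% × 6,739.00 Cr = 3,152.87 Cr
Long-Term Care Levy: cap 303,608.00 Cr − YTD 288,649.00 Cr = 14,959.00 Cr subject; 2.1% × 14,959.00 Cr = 314.14 Cr
Total: 3,152.87 Cr + 314.14 Cr = 3,467.01 Cr

3,467.01 Cr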